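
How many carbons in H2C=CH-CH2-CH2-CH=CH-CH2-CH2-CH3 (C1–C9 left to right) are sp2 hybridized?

C1: sp2 ✓
C2: sp2 ✓
C3: sp3
C4: sp3
C5: sp2 ✓
C6: sp2 ✓
C7: sp3
C8: sp3
C9: sp3
C1, C2, C5, C6 → 4 sp2 carbons.

4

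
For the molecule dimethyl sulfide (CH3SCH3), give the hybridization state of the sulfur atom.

sp^3

The sulfur atom carries 2 σ bonds and 2 lone pairs, giving a steric number of 4, so it is sp3.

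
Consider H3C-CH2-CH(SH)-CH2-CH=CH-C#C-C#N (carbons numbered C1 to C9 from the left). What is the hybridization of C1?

sp3

C1: 4 σ bonds; 4 regions of electron density → sp3.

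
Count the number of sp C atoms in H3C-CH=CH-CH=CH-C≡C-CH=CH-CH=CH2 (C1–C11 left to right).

2

C1: sp3
C2: sp2
C3: sp2
C4: sp2
C5: sp2
C6: sp ✓
C7: sp ✓
C8: sp2
C9: sp2
C10: sp2
C11: sp2
C6, C7 → 2 sp carbons.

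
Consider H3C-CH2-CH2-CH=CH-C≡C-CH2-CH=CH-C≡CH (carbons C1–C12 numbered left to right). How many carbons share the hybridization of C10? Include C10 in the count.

4

C10 is sp2 (one π bond).
C1: sp3
C2: sp3
C3: sp3
C4: sp2 ✓
C5: sp2 ✓
C6: sp
C7: sp
C8: sp3
C9: sp2 ✓
C10: sp2 ✓
C11: sp
C12: sp
4 carbons are sp2.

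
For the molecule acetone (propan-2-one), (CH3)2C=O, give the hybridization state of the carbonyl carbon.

sp^2

The carbonyl carbon: 3 σ bonds, plus one π bond — 3 electron domains, sp2.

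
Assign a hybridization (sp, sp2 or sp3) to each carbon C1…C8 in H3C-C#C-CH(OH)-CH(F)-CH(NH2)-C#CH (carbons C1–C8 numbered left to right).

C1: 4 σ bonds; 4 regions of electron density → sp3.
C2 carries 2 σ bonds, plus two π bonds, giving a steric number of 2, so it is sp.
C3 — 2 σ bonds, plus two π bonds. Steric number 2, so sp.
C4: 4 σ bonds; 4 regions of electron density → sp3.
C5: 4 σ bonds; 4 regions of electron density → sp3.
C6 carries 4 σ bonds, giving a steric number of 4, so it is sp3.
C7 is sp: 2 σ bonds, plus two π bonds, 2 electron-density regions.
C8 has 2 σ bonds, plus two π bonds: steric number 2 → sp.

C1 sp3, C2 sp, C3 sp, C4 sp3, C5 sp3, C6 sp3, C7 sp, C8 sp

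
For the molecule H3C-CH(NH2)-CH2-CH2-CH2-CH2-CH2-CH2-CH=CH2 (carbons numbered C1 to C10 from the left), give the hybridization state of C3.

sp^3

C3 — 4 σ bonds. Steric number 4, so sp3.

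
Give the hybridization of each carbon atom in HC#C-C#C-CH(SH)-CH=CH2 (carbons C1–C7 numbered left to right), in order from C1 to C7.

C1 has 2 σ bonds, plus two π bonds: steric number 2 → sp.
C2 carries 2 σ bonds, plus two π bonds, giving a steric number of 2, so it is sp.
C3 — 2 σ bonds, plus two π bonds. Steric number 2, so sp.
C4 — 2 σ bonds, plus two π bonds. Steric number 2, so sp.
C5 is sp3: 4 σ bonds, 4 electron-density regions.
C6 (3 σ bonds, plus one π bond) has steric number 3: sp2.
C7 (3 σ bonds, plus one π bond) has steric number 3: sp2.

C1 sp, C2 sp, C3 sp, C4 sp, C5 sp3, C6 sp2, C7 sp2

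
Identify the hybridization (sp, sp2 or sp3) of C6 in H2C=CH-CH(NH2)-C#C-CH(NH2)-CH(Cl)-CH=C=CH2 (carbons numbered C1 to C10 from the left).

sp³

C6 has 4 σ bonds: steric number 4 → sp3.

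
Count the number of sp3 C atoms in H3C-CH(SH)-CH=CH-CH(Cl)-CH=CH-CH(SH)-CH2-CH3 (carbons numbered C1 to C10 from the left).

C1: sp3 ✓
C2: sp3 ✓
C3: sp2
C4: sp2
C5: sp3 ✓
C6: sp2
C7: sp2
C8: sp3 ✓
C9: sp3 ✓
C10: sp3 ✓
C1, C2, C5, C8, C9, C10 → 6 sp3 carbons.

6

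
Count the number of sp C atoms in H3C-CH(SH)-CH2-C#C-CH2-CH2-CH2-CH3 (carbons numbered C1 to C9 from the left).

2

C1: sp3
C2: sp3
C3: sp3
C4: sp ✓
C5: sp ✓
C6: sp3
C7: sp3
C8: sp3
C9: sp3
C4, C5 → 2 sp carbons.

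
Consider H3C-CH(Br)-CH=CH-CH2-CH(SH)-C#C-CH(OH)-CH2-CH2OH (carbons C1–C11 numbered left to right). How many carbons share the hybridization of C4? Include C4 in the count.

C4 is sp2 (one π bond).
C1: sp3
C2: sp3
C3: sp2 ✓
C4: sp2 ✓
C5: sp3
C6: sp3
C7: sp
C8: sp
C9: sp3
C10: sp3
C11: sp3
2 carbons are sp2.

2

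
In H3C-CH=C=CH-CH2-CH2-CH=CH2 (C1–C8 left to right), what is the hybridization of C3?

C3 (2 σ bonds, plus two π bonds) has steric number 2: sp.

sp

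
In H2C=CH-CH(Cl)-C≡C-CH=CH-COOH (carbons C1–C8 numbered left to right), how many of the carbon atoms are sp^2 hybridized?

5

C1: sp2 ✓
C2: sp2 ✓
C3: sp3
C4: sp
C5: sp
C6: sp2 ✓
C7: sp2 ✓
C8: sp2 ✓
C1, C2, C6, C7, C8 → 5 sp2 carbons.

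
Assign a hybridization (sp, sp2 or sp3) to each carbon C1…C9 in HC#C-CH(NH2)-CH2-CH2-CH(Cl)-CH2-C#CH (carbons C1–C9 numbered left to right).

C1 sp, C2 sp, C3 sp3, C4 sp3, C5 sp3, C6 sp3, C7 sp3, C8 sp, C9 sp

C1 (2 σ bonds, plus two π bonds) has steric number 2: sp.
C2: 2 σ bonds, plus two π bonds — 2 electron domains, sp.
C3 is sp3: 4 σ bonds, 4 electron-density regions.
C4 carries 4 σ bonds, giving a steric number of 4, so it is sp3.
C5 — 4 σ bonds. Steric number 4, so sp3.
C6 — 4 σ bonds. Steric number 4, so sp3.
C7: 4 σ bonds; 4 regions of electron density → sp3.
C8: 2 σ bonds, plus two π bonds — 2 electron domains, sp.
C9 (2 σ bonds, plus two π bonds) has steric number 2: sp.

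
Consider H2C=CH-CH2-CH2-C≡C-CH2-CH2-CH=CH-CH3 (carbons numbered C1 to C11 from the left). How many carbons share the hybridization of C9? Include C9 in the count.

C9 is sp2 (one π bond).
C1: sp2 ✓
C2: sp2 ✓
C3: sp3
C4: sp3
C5: sp
C6: sp
C7: sp3
C8: sp3
C9: sp2 ✓
C10: sp2 ✓
C11: sp3
4 carbons are sp2.

4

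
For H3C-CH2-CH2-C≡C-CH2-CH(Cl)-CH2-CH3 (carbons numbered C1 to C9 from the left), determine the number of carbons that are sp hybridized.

2

C1: sp3
C2: sp3
C3: sp3
C4: sp ✓
C5: sp ✓
C6: sp3
C7: sp3
C8: sp3
C9: sp3
C4, C5 → 2 sp carbons.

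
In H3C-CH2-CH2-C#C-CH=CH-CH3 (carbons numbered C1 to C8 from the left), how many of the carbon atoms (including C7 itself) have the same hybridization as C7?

C7 is sp2 (one π bond).
C1: sp3
C2: sp3
C3: sp3
C4: sp
C5: sp
C6: sp2 ✓
C7: sp2 ✓
C8: sp3
2 carbons are sp2.

2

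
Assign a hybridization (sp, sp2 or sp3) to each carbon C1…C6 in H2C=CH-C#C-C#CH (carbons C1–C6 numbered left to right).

C1 — 3 σ bonds, plus one π bond. Steric number 3, so sp2.
C2 carries 3 σ bonds, plus one π bond, giving a steric number of 3, so it is sp2.
C3 (2 σ bonds, plus two π bonds) has steric number 2: sp.
C4: 2 σ bonds, plus two π bonds; 2 regions of electron density → sp.
C5: 2 σ bonds, plus two π bonds; 2 regions of electron density → sp.
C6 carries 2 σ bonds, plus two π bonds, giving a steric number of 2, so it is sp.

C1 sp2, C2 sp2, C3 sp, C4 sp, C5 sp, C6 sp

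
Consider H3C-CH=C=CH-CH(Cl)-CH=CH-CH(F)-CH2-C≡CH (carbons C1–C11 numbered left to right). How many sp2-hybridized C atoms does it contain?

4

C1: sp3
C2: sp2 ✓
C3: sp
C4: sp2 ✓
C5: sp3
C6: sp2 ✓
C7: sp2 ✓
C8: sp3
C9: sp3
C10: sp
C11: sp
C2, C4, C6, C7 → 4 sp2 carbons.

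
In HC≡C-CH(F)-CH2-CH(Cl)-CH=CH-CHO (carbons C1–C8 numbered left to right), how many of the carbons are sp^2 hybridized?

C1: sp
C2: sp
C3: sp3
C4: sp3
C5: sp3
C6: sp2 ✓
C7: sp2 ✓
C8: sp2 ✓
C6, C7, C8 → 3 sp2 carbons.

3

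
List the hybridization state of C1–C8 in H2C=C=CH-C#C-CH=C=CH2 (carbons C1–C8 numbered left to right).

C1 sp2, C2 sp, C3 sp2, C4 sp, C5 sp, C6 sp2, C7 sp, C8 sp2

C1 is sp2: 3 σ bonds, plus one π bond, 3 electron-density regions.
C2 carries 2 σ bonds, plus two π bonds, giving a steric number of 2, so it is sp.
C3 is sp2: 3 σ bonds, plus one π bond, 3 electron-density regions.
C4 carries 2 σ bonds, plus two π bonds, giving a steric number of 2, so it is sp.
C5 (2 σ bonds, plus two π bonds) has steric number 2: sp.
C6: 3 σ bonds, plus one π bond; 3 regions of electron density → sp2.
C7: 2 σ bonds, plus two π bonds; 2 regions of electron density → sp.
C8: 3 σ bonds, plus one π bond — 3 electron domains, sp2.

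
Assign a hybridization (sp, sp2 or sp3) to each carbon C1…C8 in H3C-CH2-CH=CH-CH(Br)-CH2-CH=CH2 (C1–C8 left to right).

C1 sp3, C2 sp3, C3 sp2, C4 sp2, C5 sp3, C6 sp3, C7 sp2, C8 sp2

C1 carries 4 σ bonds, giving a steric number of 4, so it is sp3.
C2 is sp3: 4 σ bonds, 4 electron-density regions.
C3 is sp2: 3 σ bonds, plus one π bond, 3 electron-density regions.
C4 — 3 σ bonds, plus one π bond. Steric number 3, so sp2.
C5: 4 σ bonds — 4 electron domains, sp3.
C6 — 4 σ bonds. Steric number 4, so sp3.
C7 — 3 σ bonds, plus one π bond. Steric number 3, so sp2.
C8 carries 3 σ bonds, plus one π bond, giving a steric number of 3, so it is sp2.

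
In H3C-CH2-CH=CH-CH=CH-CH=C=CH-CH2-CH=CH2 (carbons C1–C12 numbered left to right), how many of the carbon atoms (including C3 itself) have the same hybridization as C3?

8

C3 is sp2 (one π bond).
C1: sp3
C2: sp3
C3: sp2 ✓
C4: sp2 ✓
C5: sp2 ✓
C6: sp2 ✓
C7: sp2 ✓
C8: sp
C9: sp2 ✓
C10: sp3
C11: sp2 ✓
C12: sp2 ✓
8 carbons are sp2.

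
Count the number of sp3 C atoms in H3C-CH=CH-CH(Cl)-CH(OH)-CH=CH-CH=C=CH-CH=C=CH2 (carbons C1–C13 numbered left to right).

3

C1: sp3 ✓
C2: sp2
C3: sp2
C4: sp3 ✓
C5: sp3 ✓
C6: sp2
C7: sp2
C8: sp2
C9: sp
C10: sp2
C11: sp2
C12: sp
C13: sp2
C1, C4, C5 → 3 sp3 carbons.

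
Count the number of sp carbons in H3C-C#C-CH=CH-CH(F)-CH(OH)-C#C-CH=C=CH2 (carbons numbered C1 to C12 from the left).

5

C1: sp3
C2: sp ✓
C3: sp ✓
C4: sp2
C5: sp2
C6: sp3
C7: sp3
C8: sp ✓
C9: sp ✓
C10: sp2
C11: sp ✓
C12: sp2
C2, C3, C8, C9, C11 → 5 sp carbons.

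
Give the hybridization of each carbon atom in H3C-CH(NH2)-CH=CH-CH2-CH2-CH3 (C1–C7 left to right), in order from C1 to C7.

C1 sp3, C2 sp3, C3 sp2, C4 sp2, C5 sp3, C6 sp3, C7 sp3

C1: 4 σ bonds; 4 regions of electron density → sp3.
C2 — 4 σ bonds. Steric number 4, so sp3.
C3: 3 σ bonds, plus one π bond; 3 regions of electron density → sp2.
C4 carries 3 σ bonds, plus one π bond, giving a steric number of 3, so it is sp2.
C5 — 4 σ bonds. Steric number 4, so sp3.
C6 carries 4 σ bonds, giving a steric number of 4, so it is sp3.
C7 carries 4 σ bonds, giving a steric number of 4, so it is sp3.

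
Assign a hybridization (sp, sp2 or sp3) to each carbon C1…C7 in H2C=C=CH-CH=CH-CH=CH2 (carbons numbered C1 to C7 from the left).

C1 has 3 σ bonds, plus one π bond: steric number 3 → sp2.
C2 — 2 σ bonds, plus two π bonds. Steric number 2, so sp.
C3: 3 σ bonds, plus one π bond — 3 electron domains, sp2.
C4 has 3 σ bonds, plus one π bond: steric number 3 → sp2.
C5 (3 σ bonds, plus one π bond) has steric number 3: sp2.
C6 carries 3 σ bonds, plus one π bond, giving a steric number of 3, so it is sp2.
C7 is sp2: 3 σ bonds, plus one π bond, 3 electron-density regions.

C1 sp2, C2 sp, C3 sp2, C4 sp2, C5 sp2, C6 sp2, C7 sp2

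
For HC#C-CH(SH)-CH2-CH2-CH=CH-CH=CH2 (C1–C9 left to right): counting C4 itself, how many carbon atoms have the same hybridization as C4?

3

C4 is sp3 (only σ bonds).
C1: sp
C2: sp
C3: sp3 ✓
C4: sp3 ✓
C5: sp3 ✓
C6: sp2
C7: sp2
C8: sp2
C9: sp2
3 carbons are sp3.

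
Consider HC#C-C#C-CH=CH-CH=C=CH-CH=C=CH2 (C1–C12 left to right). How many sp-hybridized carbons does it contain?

C1: sp ✓
C2: sp ✓
C3: sp ✓
C4: sp ✓
C5: sp2
C6: sp2
C7: sp2
C8: sp ✓
C9: sp2
C10: sp2
C11: sp ✓
C12: sp2
C1, C2, C3, C4, C8, C11 → 6 sp carbons.

6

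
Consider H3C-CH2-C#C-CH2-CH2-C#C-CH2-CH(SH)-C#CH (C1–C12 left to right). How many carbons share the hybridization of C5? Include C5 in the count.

C5 is sp3 (only σ bonds).
C1: sp3 ✓
C2: sp3 ✓
C3: sp
C4: sp
C5: sp3 ✓
C6: sp3 ✓
C7: sp
C8: sp
C9: sp3 ✓
C10: sp3 ✓
C11: sp
C12: sp
6 carbons are sp3.

6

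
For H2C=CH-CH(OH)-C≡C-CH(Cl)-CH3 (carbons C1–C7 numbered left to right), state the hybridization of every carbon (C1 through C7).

C1 (3 σ bonds, plus one π bond) has steric number 3: sp2.
C2: 3 σ bonds, plus one π bond; 3 regions of electron density → sp2.
C3 has 4 σ bonds: steric number 4 → sp3.
C4 carries 2 σ bonds, plus two π bonds, giving a steric number of 2, so it is sp.
C5 carries 2 σ bonds, plus two π bonds, giving a steric number of 2, so it is sp.
C6: 4 σ bonds; 4 regions of electron density → sp3.
C7: 4 σ bonds; 4 regions of electron density → sp3.

C1 sp2, C2 sp2, C3 sp3, C4 sp, C5 sp, C6 sp3, C7 sp3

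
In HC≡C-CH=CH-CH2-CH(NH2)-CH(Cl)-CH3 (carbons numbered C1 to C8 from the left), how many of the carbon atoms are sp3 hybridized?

C1: sp
C2: sp
C3: sp2
C4: sp2
C5: sp3 ✓
C6: sp3 ✓
C7: sp3 ✓
C8: sp3 ✓
C5, C6, C7, C8 → 4 sp3 carbons.

4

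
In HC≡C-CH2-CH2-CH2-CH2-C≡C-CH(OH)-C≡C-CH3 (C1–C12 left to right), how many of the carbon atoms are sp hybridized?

6

C1: sp ✓
C2: sp ✓
C3: sp3
C4: sp3
C5: sp3
C6: sp3
C7: sp ✓
C8: sp ✓
C9: sp3
C10: sp ✓
C11: sp ✓
C12: sp3
C1, C2, C7, C8, C10, C11 → 6 sp carbons.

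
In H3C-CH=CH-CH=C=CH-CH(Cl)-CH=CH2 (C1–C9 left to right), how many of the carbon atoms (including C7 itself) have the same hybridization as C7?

C7 is sp3 (only σ bonds).
C1: sp3 ✓
C2: sp2
C3: sp2
C4: sp2
C5: sp
C6: sp2
C7: sp3 ✓
C8: sp2
C9: sp2
2 carbons are sp3.

2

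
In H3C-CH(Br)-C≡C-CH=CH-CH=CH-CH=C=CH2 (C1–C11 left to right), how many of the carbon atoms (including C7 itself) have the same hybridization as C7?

C7 is sp2 (one π bond).
C1: sp3
C2: sp3
C3: sp
C4: sp
C5: sp2 ✓
C6: sp2 ✓
C7: sp2 ✓
C8: sp2 ✓
C9: sp2 ✓
C10: sp
C11: sp2 ✓
6 carbons are sp2.

6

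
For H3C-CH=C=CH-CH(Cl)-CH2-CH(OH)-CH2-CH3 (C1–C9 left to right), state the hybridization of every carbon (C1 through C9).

C1: 4 σ bonds — 4 electron domains, sp3.
C2: 3 σ bonds, plus one π bond — 3 electron domains, sp2.
C3 has 2 σ bonds, plus two π bonds: steric number 2 → sp.
C4: 3 σ bonds, plus one π bond — 3 electron domains, sp2.
C5 is sp3: 4 σ bonds, 4 electron-density regions.
C6: 4 σ bonds; 4 regions of electron density → sp3.
C7: 4 σ bonds — 4 electron domains, sp3.
C8 carries 4 σ bonds, giving a steric number of 4, so it is sp3.
C9 is sp3: 4 σ bonds, 4 electron-density regions.

C1 sp3, C2 sp2, C3 sp, C4 sp2, C5 sp3, C6 sp3, C7 sp3, C8 sp3, C9 sp3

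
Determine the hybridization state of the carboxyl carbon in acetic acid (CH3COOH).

The carboxyl carbon carries 3 σ bonds, plus one π bond, giving a steric number of 3, so it is sp2.

sp2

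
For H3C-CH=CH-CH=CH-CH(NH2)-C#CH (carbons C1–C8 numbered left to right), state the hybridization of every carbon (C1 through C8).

C1: 4 σ bonds — 4 electron domains, sp3.
C2 — 3 σ bonds, plus one π bond. Steric number 3, so sp2.
C3 carries 3 σ bonds, plus one π bond, giving a steric number of 3, so it is sp2.
C4 is sp2: 3 σ bonds, plus one π bond, 3 electron-density regions.
C5 is sp2: 3 σ bonds, plus one π bond, 3 electron-density regions.
C6 has 4 σ bonds: steric number 4 → sp3.
C7 — 2 σ bonds, plus two π bonds. Steric number 2, so sp.
C8 — 2 σ bonds, plus two π bonds. Steric number 2, so sp.

C1 sp3, C2 sp2, C3 sp2, C4 sp2, C5 sp2, C6 sp3, C7 sp, C8 sp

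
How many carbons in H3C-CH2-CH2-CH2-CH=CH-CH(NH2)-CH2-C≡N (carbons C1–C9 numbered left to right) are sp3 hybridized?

C1: sp3 ✓
C2: sp3 ✓
C3: sp3 ✓
C4: sp3 ✓
C5: sp2
C6: sp2
C7: sp3 ✓
C8: sp3 ✓
C9: sp
C1, C2, C3, C4, C7, C8 → 6 sp3 carbons.

6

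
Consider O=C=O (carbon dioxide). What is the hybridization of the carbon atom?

sp

Two σ bonds, two π bonds → steric number 2 → sp.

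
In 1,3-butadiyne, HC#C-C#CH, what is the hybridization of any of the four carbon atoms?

Every carbon is part of a C≡C triple bond: two σ regions → sp.

sp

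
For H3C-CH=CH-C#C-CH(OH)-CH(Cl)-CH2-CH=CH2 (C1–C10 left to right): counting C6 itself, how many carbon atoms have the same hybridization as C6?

C6 is sp3 (only σ bonds).
C1: sp3 ✓
C2: sp2
C3: sp2
C4: sp
C5: sp
C6: sp3 ✓
C7: sp3 ✓
C8: sp3 ✓
C9: sp2
C10: sp2
4 carbons are sp3.

4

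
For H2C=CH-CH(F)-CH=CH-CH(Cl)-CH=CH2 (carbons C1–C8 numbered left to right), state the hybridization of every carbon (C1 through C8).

C1 sp2, C2 sp2, C3 sp3, C4 sp2, C5 sp2, C6 sp3, C7 sp2, C8 sp2

C1 has 3 σ bonds, plus one π bond: steric number 3 → sp2.
C2 carries 3 σ bonds, plus one π bond, giving a steric number of 3, so it is sp2.
C3: 4 σ bonds; 4 regions of electron density → sp3.
C4 (3 σ bonds, plus one π bond) has steric number 3: sp2.
C5 is sp2: 3 σ bonds, plus one π bond, 3 electron-density regions.
C6 carries 4 σ bonds, giving a steric number of 4, so it is sp3.
C7 — 3 σ bonds, plus one π bond. Steric number 3, so sp2.
C8 (3 σ bonds, plus one π bond) has steric number 3: sp2.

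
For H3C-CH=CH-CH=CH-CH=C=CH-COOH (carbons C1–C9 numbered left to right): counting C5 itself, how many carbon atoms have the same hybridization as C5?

C5 is sp2 (one π bond).
C1: sp3
C2: sp2 ✓
C3: sp2 ✓
C4: sp2 ✓
C5: sp2 ✓
C6: sp2 ✓
C7: sp
C8: sp2 ✓
C9: sp2 ✓
7 carbons are sp2.

7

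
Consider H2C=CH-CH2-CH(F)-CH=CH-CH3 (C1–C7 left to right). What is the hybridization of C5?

sp²

C5 — 3 σ bonds, plus one π bond. Steric number 3, so sp2.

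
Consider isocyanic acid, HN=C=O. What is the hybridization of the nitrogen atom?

The nitrogen atom has 2 σ bonds and 1 lone pair, plus one π bond: steric number 3 → sp2.

sp²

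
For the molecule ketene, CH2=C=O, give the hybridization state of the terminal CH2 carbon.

The terminal CH2 carbon: 3 σ bonds, plus one π bond; 3 regions of electron density → sp2.

sp2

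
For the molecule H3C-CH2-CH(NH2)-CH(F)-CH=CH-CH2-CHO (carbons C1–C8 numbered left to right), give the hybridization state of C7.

sp³

C7: 4 σ bonds — 4 electron domains, sp3.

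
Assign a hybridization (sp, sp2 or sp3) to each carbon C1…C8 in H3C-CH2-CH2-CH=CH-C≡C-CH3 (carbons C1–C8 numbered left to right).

C1 sp3, C2 sp3, C3 sp3, C4 sp2, C5 sp2, C6 sp, C7 sp, C8 sp3

C1: 4 σ bonds; 4 regions of electron density → sp3.
C2 — 4 σ bonds. Steric number 4, so sp3.
C3 has 4 σ bonds: steric number 4 → sp3.
C4 has 3 σ bonds, plus one π bond: steric number 3 → sp2.
C5 (3 σ bonds, plus one π bond) has steric number 3: sp2.
C6: 2 σ bonds, plus two π bonds; 2 regions of electron density → sp.
C7 carries 2 σ bonds, plus two π bonds, giving a steric number of 2, so it is sp.
C8 — 4 σ bonds. Steric number 4, so sp3.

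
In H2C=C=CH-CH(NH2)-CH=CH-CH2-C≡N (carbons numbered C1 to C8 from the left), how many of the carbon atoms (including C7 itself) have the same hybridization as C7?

2

C7 is sp3 (only σ bonds).
C1: sp2
C2: sp
C3: sp2
C4: sp3 ✓
C5: sp2
C6: sp2
C7: sp3 ✓
C8: sp
2 carbons are sp3.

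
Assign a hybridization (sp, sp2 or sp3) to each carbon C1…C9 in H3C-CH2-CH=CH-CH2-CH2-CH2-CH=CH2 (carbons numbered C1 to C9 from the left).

C1 sp3, C2 sp3, C3 sp2, C4 sp2, C5 sp3, C6 sp3, C7 sp3, C8 sp2, C9 sp2

C1: 4 σ bonds — 4 electron domains, sp3.
C2: 4 σ bonds; 4 regions of electron density → sp3.
C3 has 3 σ bonds, plus one π bond: steric number 3 → sp2.
C4 (3 σ bonds, plus one π bond) has steric number 3: sp2.
C5 is sp3: 4 σ bonds, 4 electron-density regions.
C6 — 4 σ bonds. Steric number 4, so sp3.
C7 carries 4 σ bonds, giving a steric number of 4, so it is sp3.
C8 carries 3 σ bonds, plus one π bond, giving a steric number of 3, so it is sp2.
C9: 3 σ bonds, plus one π bond — 3 electron domains, sp2.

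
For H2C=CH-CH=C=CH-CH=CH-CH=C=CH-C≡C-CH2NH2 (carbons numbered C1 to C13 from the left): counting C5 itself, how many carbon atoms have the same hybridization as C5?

8

C5 is sp2 (one π bond).
C1: sp2 ✓
C2: sp2 ✓
C3: sp2 ✓
C4: sp
C5: sp2 ✓
C6: sp2 ✓
C7: sp2 ✓
C8: sp2 ✓
C9: sp
C10: sp2 ✓
C11: sp
C12: sp
C13: sp3
8 carbons are sp2.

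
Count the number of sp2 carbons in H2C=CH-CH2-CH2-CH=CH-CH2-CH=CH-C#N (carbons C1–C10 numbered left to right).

6

C1: sp2 ✓
C2: sp2 ✓
C3: sp3
C4: sp3
C5: sp2 ✓
C6: sp2 ✓
C7: sp3
C8: sp2 ✓
C9: sp2 ✓
C10: sp
C1, C2, C5, C6, C8, C9 → 6 sp2 carbons.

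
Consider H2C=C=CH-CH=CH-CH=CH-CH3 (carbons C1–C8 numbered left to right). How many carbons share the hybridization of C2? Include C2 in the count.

C2 is sp (two π bonds).
C1: sp2
C2: sp ✓
C3: sp2
C4: sp2
C5: sp2
C6: sp2
C7: sp2
C8: sp3
1 carbon is sp.

1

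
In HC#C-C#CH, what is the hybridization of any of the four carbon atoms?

sp

Every carbon is part of a C≡C triple bond: two σ regions → sp.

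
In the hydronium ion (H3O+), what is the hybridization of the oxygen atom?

sp³

Three σ bonds + one lone pair = steric number 4 → sp3.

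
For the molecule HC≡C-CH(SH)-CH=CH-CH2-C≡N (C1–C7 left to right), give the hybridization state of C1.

sp

C1 (2 σ bonds, plus two π bonds) has steric number 2: sp.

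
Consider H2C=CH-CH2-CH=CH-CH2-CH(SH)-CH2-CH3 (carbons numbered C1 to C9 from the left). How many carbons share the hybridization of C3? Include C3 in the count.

5

C3 is sp3 (only σ bonds).
C1: sp2
C2: sp2
C3: sp3 ✓
C4: sp2
C5: sp2
C6: sp3 ✓
C7: sp3 ✓
C8: sp3 ✓
C9: sp3 ✓
5 carbons are sp3.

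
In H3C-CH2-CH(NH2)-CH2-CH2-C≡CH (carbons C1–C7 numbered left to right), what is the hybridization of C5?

sp^3

C5 (4 σ bonds) has steric number 4: sp3.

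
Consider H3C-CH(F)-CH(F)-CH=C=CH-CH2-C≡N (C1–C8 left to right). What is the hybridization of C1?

C1: 4 σ bonds; 4 regions of electron density → sp3.

sp³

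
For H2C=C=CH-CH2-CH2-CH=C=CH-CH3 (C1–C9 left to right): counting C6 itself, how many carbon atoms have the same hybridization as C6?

4

C6 is sp2 (one π bond).
C1: sp2 ✓
C2: sp
C3: sp2 ✓
C4: sp3
C5: sp3
C6: sp2 ✓
C7: sp
C8: sp2 ✓
C9: sp3
4 carbons are sp2.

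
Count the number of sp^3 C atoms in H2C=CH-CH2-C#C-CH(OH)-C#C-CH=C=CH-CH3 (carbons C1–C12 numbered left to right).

3

C1: sp2
C2: sp2
C3: sp3 ✓
C4: sp
C5: sp
C6: sp3 ✓
C7: sp
C8: sp
C9: sp2
C10: sp
C11: sp2
C12: sp3 ✓
C3, C6, C12 → 3 sp3 carbons.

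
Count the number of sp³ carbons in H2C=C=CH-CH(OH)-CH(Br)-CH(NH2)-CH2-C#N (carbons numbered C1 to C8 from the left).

C1: sp2
C2: sp
C3: sp2
C4: sp3 ✓
C5: sp3 ✓
C6: sp3 ✓
C7: sp3 ✓
C8: sp
C4, C5, C6, C7 → 4 sp3 carbons.

4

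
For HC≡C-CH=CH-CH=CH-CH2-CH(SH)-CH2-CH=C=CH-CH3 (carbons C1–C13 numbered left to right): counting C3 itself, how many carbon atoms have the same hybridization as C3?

C3 is sp2 (one π bond).
C1: sp
C2: sp
C3: sp2 ✓
C4: sp2 ✓
C5: sp2 ✓
C6: sp2 ✓
C7: sp3
C8: sp3
C9: sp3
C10: sp2 ✓
C11: sp
C12: sp2 ✓
C13: sp3
6 carbons are sp2.

6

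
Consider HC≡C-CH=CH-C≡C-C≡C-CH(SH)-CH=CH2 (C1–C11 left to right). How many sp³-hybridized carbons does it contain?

C1: sp
C2: sp
C3: sp2
C4: sp2
C5: sp
C6: sp
C7: sp
C8: sp
C9: sp3 ✓
C10: sp2
C11: sp2
C9 → 1 sp3 carbon.

1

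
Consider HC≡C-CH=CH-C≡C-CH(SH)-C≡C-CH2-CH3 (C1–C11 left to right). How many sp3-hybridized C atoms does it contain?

3

C1: sp
C2: sp
C3: sp2
C4: sp2
C5: sp
C6: sp
C7: sp3 ✓
C8: sp
C9: sp
C10: sp3 ✓
C11: sp3 ✓
C7, C10, C11 → 3 sp3 carbons.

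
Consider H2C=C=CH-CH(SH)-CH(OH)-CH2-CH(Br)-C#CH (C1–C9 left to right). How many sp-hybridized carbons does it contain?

C1: sp2
C2: sp ✓
C3: sp2
C4: sp3
C5: sp3
C6: sp3
C7: sp3
C8: sp ✓
C9: sp ✓
C2, C8, C9 → 3 sp carbons.

3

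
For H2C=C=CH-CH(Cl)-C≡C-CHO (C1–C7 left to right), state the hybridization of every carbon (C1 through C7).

C1 sp2, C2 sp, C3 sp2, C4 sp3, C5 sp, C6 sp, C7 sp2

C1 (3 σ bonds, plus one π bond) has steric number 3: sp2.
C2 carries 2 σ bonds, plus two π bonds, giving a steric number of 2, so it is sp.
C3 carries 3 σ bonds, plus one π bond, giving a steric number of 3, so it is sp2.
C4 (4 σ bonds) has steric number 4: sp3.
C5: 2 σ bonds, plus two π bonds; 2 regions of electron density → sp.
C6 carries 2 σ bonds, plus two π bonds, giving a steric number of 2, so it is sp.
C7 carries 3 σ bonds, plus one π bond, giving a steric number of 3, so it is sp2.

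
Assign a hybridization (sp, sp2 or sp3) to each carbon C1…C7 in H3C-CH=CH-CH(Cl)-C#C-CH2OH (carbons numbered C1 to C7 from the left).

C1 (4 σ bonds) has steric number 4: sp3.
C2 — 3 σ bonds, plus one π bond. Steric number 3, so sp2.
C3: 3 σ bonds, plus one π bond — 3 electron domains, sp2.
C4 (4 σ bonds) has steric number 4: sp3.
C5 has 2 σ bonds, plus two π bonds: steric number 2 → sp.
C6: 2 σ bonds, plus two π bonds — 2 electron domains, sp.
C7: 4 σ bonds — 4 electron domains, sp3.

C1 sp3, C2 sp2, C3 sp2, C4 sp3, C5 sp, C6 sp, C7 sp3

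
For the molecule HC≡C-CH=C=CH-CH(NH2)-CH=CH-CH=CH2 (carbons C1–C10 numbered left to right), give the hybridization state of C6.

C6: 4 σ bonds — 4 electron domains, sp3.

sp3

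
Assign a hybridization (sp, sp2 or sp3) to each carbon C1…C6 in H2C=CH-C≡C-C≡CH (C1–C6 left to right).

C1 sp2, C2 sp2, C3 sp, C4 sp, C5 sp, C6 sp

C1 is sp2: 3 σ bonds, plus one π bond, 3 electron-density regions.
C2 (3 σ bonds, plus one π bond) has steric number 3: sp2.
C3 has 2 σ bonds, plus two π bonds: steric number 2 → sp.
C4 — 2 σ bonds, plus two π bonds. Steric number 2, so sp.
C5 has 2 σ bonds, plus two π bonds: steric number 2 → sp.
C6: 2 σ bonds, plus two π bonds — 2 electron domains, sp.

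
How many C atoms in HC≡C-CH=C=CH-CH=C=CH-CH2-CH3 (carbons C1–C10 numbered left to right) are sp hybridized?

4

C1: sp ✓
C2: sp ✓
C3: sp2
C4: sp ✓
C5: sp2
C6: sp2
C7: sp ✓
C8: sp2
C9: sp3
C10: sp3
C1, C2, C4, C7 → 4 sp carbons.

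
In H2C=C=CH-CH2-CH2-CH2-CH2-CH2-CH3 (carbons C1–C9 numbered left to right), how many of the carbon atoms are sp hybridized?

C1: sp2
C2: sp ✓
C3: sp2
C4: sp3
C5: sp3
C6: sp3
C7: sp3
C8: sp3
C9: sp3
C2 → 1 sp carbon.

1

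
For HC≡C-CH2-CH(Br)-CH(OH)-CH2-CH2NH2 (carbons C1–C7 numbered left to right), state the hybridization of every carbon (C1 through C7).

C1 (2 σ bonds, plus two π bonds) has steric number 2: sp.
C2 has 2 σ bonds, plus two π bonds: steric number 2 → sp.
C3 — 4 σ bonds. Steric number 4, so sp3.
C4: 4 σ bonds — 4 electron domains, sp3.
C5: 4 σ bonds — 4 electron domains, sp3.
C6 is sp3: 4 σ bonds, 4 electron-density regions.
C7 is sp3: 4 σ bonds, 4 electron-density regions.

C1 sp, C2 sp, C3 sp3, C4 sp3, C5 sp3, C6 sp3, C7 sp3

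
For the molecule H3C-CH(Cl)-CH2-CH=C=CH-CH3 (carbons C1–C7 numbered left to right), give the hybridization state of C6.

C6 is sp2: 3 σ bonds, plus one π bond, 3 electron-density regions.

sp^2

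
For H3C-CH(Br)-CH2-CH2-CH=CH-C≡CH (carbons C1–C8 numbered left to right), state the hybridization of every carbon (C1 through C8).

C1 carries 4 σ bonds, giving a steric number of 4, so it is sp3.
C2 (4 σ bonds) has steric number 4: sp3.
C3 is sp3: 4 σ bonds, 4 electron-density regions.
C4 carries 4 σ bonds, giving a steric number of 4, so it is sp3.
C5 has 3 σ bonds, plus one π bond: steric number 3 → sp2.
C6 (3 σ bonds, plus one π bond) has steric number 3: sp2.
C7 carries 2 σ bonds, plus two π bonds, giving a steric number of 2, so it is sp.
C8 has 2 σ bonds, plus two π bonds: steric number 2 → sp.

C1 sp3, C2 sp3, C3 sp3, C4 sp3, C5 sp2, C6 sp2, C7 sp, C8 sp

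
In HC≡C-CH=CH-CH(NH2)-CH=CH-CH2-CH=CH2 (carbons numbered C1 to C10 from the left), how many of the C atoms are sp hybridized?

2

C1: sp ✓
C2: sp ✓
C3: sp2
C4: sp2
C5: sp3
C6: sp2
C7: sp2
C8: sp3
C9: sp2
C10: sp2
C1, C2 → 2 sp carbons.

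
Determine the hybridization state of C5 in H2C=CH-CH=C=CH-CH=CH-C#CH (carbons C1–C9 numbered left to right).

sp2

C5 (3 σ bonds, plus one π bond) has steric number 3: sp2.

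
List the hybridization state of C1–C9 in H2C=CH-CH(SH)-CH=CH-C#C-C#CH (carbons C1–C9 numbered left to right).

C1 — 3 σ bonds, plus one π bond. Steric number 3, so sp2.
C2 (3 σ bonds, plus one π bond) has steric number 3: sp2.
C3 — 4 σ bonds. Steric number 4, so sp3.
C4 carries 3 σ bonds, plus one π bond, giving a steric number of 3, so it is sp2.
C5 (3 σ bonds, plus one π bond) has steric number 3: sp2.
C6 — 2 σ bonds, plus two π bonds. Steric number 2, so sp.
C7 (2 σ bonds, plus two π bonds) has steric number 2: sp.
C8: 2 σ bonds, plus two π bonds; 2 regions of electron density → sp.
C9: 2 σ bonds, plus two π bonds; 2 regions of electron density → sp.

C1 sp2, C2 sp2, C3 sp3, C4 sp2, C5 sp2, C6 sp, C7 sp, C8 sp, C9 sp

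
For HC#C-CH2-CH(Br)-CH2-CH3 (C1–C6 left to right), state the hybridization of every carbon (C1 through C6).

C1 is sp: 2 σ bonds, plus two π bonds, 2 electron-density regions.
C2 (2 σ bonds, plus two π bonds) has steric number 2: sp.
C3 has 4 σ bonds: steric number 4 → sp3.
C4 carries 4 σ bonds, giving a steric number of 4, so it is sp3.
C5 has 4 σ bonds: steric number 4 → sp3.
C6: 4 σ bonds; 4 regions of electron density → sp3.

C1 sp, C2 sp, C3 sp3, C4 sp3, C5 sp3, C6 sp3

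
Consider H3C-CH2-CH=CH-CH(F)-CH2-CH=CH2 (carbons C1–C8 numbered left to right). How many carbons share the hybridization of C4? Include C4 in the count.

4

C4 is sp2 (one π bond).
C1: sp3
C2: sp3
C3: sp2 ✓
C4: sp2 ✓
C5: sp3
C6: sp3
C7: sp2 ✓
C8: sp2 ✓
4 carbons are sp2.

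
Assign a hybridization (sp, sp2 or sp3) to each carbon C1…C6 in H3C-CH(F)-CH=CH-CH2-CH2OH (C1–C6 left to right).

C1 — 4 σ bonds. Steric number 4, so sp3.
C2 carries 4 σ bonds, giving a steric number of 4, so it is sp3.
C3: 3 σ bonds, plus one π bond; 3 regions of electron density → sp2.
C4: 3 σ bonds, plus one π bond; 3 regions of electron density → sp2.
C5 is sp3: 4 σ bonds, 4 electron-density regions.
C6 has 4 σ bonds: steric number 4 → sp3.

C1 sp3, C2 sp3, C3 sp2, C4 sp2, C5 sp3, C6 sp3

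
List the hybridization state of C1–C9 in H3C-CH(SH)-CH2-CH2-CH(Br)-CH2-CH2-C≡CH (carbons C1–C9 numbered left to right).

C1 sp3, C2 sp3, C3 sp3, C4 sp3, C5 sp3, C6 sp3, C7 sp3, C8 sp, C9 sp

C1 has 4 σ bonds: steric number 4 → sp3.
C2 (4 σ bonds) has steric number 4: sp3.
C3 is sp3: 4 σ bonds, 4 electron-density regions.
C4 carries 4 σ bonds, giving a steric number of 4, so it is sp3.
C5 — 4 σ bonds. Steric number 4, so sp3.
C6 is sp3: 4 σ bonds, 4 electron-density regions.
C7: 4 σ bonds; 4 regions of electron density → sp3.
C8: 2 σ bonds, plus two π bonds — 2 electron domains, sp.
C9: 2 σ bonds, plus two π bonds; 2 regions of electron density → sp.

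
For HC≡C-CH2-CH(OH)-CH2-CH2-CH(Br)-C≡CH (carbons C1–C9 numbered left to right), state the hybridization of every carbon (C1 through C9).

C1 sp, C2 sp, C3 sp3, C4 sp3, C5 sp3, C6 sp3, C7 sp3, C8 sp, C9 sp

C1: 2 σ bonds, plus two π bonds — 2 electron domains, sp.
C2 has 2 σ bonds, plus two π bonds: steric number 2 → sp.
C3: 4 σ bonds; 4 regions of electron density → sp3.
C4 (4 σ bonds) has steric number 4: sp3.
C5: 4 σ bonds — 4 electron domains, sp3.
C6 (4 σ bonds) has steric number 4: sp3.
C7: 4 σ bonds — 4 electron domains, sp3.
C8 (2 σ bonds, plus two π bonds) has steric number 2: sp.
C9 carries 2 σ bonds, plus two π bonds, giving a steric number of 2, so it is sp.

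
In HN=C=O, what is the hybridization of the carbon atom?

The carbon atom is sp: 2 σ bonds, plus two π bonds, 2 electron-density regions.

sp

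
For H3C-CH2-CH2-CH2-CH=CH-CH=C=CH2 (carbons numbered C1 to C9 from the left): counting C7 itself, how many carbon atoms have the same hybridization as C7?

C7 is sp2 (one π bond).
C1: sp3
C2: sp3
C3: sp3
C4: sp3
C5: sp2 ✓
C6: sp2 ✓
C7: sp2 ✓
C8: sp
C9: sp2 ✓
4 carbons are sp2.

4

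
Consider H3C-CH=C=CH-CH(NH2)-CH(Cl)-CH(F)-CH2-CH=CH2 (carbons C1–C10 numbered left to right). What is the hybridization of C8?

C8: 4 σ bonds; 4 regions of electron density → sp3.

sp^3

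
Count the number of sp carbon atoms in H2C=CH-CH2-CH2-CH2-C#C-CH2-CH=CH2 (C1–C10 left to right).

C1: sp2
C2: sp2
C3: sp3
C4: sp3
C5: sp3
C6: sp ✓
C7: sp ✓
C8: sp3
C9: sp2
C10: sp2
C6, C7 → 2 sp carbons.

2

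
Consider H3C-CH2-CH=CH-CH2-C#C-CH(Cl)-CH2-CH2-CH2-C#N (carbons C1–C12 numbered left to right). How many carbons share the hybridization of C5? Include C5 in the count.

7

C5 is sp3 (only σ bonds).
C1: sp3 ✓
C2: sp3 ✓
C3: sp2
C4: sp2
C5: sp3 ✓
C6: sp
C7: sp
C8: sp3 ✓
C9: sp3 ✓
C10: sp3 ✓
C11: sp3 ✓
C12: sp
7 carbons are sp3.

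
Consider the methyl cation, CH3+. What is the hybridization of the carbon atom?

sp2

Three σ bonds to H, empty p orbital → sp2, trigonal planar.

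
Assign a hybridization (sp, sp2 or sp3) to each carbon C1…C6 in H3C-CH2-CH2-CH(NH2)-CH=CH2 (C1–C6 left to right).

C1 sp3, C2 sp3, C3 sp3, C4 sp3, C5 sp2, C6 sp2

C1: 4 σ bonds; 4 regions of electron density → sp3.
C2 carries 4 σ bonds, giving a steric number of 4, so it is sp3.
C3 has 4 σ bonds: steric number 4 → sp3.
C4 is sp3: 4 σ bonds, 4 electron-density regions.
C5 has 3 σ bonds, plus one π bond: steric number 3 → sp2.
C6 carries 3 σ bonds, plus one π bond, giving a steric number of 3, so it is sp2.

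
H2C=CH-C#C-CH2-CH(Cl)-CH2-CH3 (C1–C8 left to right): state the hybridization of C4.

C4 has 2 σ bonds, plus two π bonds: steric number 2 → sp.

sp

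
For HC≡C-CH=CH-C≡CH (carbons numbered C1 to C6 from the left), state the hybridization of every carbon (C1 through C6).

C1: 2 σ bonds, plus two π bonds — 2 electron domains, sp.
C2: 2 σ bonds, plus two π bonds; 2 regions of electron density → sp.
C3: 3 σ bonds, plus one π bond; 3 regions of electron density → sp2.
C4 has 3 σ bonds, plus one π bond: steric number 3 → sp2.
C5 — 2 σ bonds, plus two π bonds. Steric number 2, so sp.
C6: 2 σ bonds, plus two π bonds — 2 electron domains, sp.

C1 sp, C2 sp, C3 sp2, C4 sp2, C5 sp, C6 sp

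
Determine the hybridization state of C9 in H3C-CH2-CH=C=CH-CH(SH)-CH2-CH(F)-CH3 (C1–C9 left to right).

sp³

C9: 4 σ bonds; 4 regions of electron density → sp3.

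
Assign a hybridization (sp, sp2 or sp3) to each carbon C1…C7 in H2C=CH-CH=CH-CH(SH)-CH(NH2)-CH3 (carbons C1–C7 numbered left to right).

C1 sp2, C2 sp2, C3 sp2, C4 sp2, C5 sp3, C6 sp3, C7 sp3

C1: 3 σ bonds, plus one π bond; 3 regions of electron density → sp2.
C2: 3 σ bonds, plus one π bond; 3 regions of electron density → sp2.
C3: 3 σ bonds, plus one π bond — 3 electron domains, sp2.
C4: 3 σ bonds, plus one π bond — 3 electron domains, sp2.
C5 has 4 σ bonds: steric number 4 → sp3.
C6 — 4 σ bonds. Steric number 4, so sp3.
C7 carries 4 σ bonds, giving a steric number of 4, so it is sp3.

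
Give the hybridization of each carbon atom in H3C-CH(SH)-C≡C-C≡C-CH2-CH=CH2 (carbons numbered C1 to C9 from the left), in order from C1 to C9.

C1 sp3, C2 sp3, C3 sp, C4 sp, C5 sp, C6 sp, C7 sp3, C8 sp2, C9 sp2

C1: 4 σ bonds; 4 regions of electron density → sp3.
C2 — 4 σ bonds. Steric number 4, so sp3.
C3 is sp: 2 σ bonds, plus two π bonds, 2 electron-density regions.
C4 (2 σ bonds, plus two π bonds) has steric number 2: sp.
C5 carries 2 σ bonds, plus two π bonds, giving a steric number of 2, so it is sp.
C6 carries 2 σ bonds, plus two π bonds, giving a steric number of 2, so it is sp.
C7 is sp3: 4 σ bonds, 4 electron-density regions.
C8 carries 3 σ bonds, plus one π bond, giving a steric number of 3, so it is sp2.
C9: 3 σ bonds, plus one π bond — 3 electron domains, sp2.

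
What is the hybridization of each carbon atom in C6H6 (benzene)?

sp²

Every ring carbon has three σ bonds and contributes one p electron to the aromatic π system.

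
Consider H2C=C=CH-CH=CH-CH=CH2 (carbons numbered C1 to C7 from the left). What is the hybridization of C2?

C2: 2 σ bonds, plus two π bonds — 2 electron domains, sp.

sp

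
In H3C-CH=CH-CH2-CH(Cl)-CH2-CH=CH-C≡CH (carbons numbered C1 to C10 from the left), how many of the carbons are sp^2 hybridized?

4

C1: sp3
C2: sp2 ✓
C3: sp2 ✓
C4: sp3
C5: sp3
C6: sp3
C7: sp2 ✓
C8: sp2 ✓
C9: sp
C10: sp
C2, C3, C7, C8 → 4 sp2 carbons.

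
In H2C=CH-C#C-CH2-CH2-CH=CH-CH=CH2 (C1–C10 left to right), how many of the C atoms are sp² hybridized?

C1: sp2 ✓
C2: sp2 ✓
C3: sp
C4: sp
C5: sp3
C6: sp3
C7: sp2 ✓
C8: sp2 ✓
C9: sp2 ✓
C10: sp2 ✓
C1, C2, C7, C8, C9, C10 → 6 sp2 carbons.

6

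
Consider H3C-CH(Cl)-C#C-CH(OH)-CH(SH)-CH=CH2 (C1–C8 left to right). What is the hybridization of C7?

sp²

C7 (3 σ bonds, plus one π bond) has steric number 3: sp2.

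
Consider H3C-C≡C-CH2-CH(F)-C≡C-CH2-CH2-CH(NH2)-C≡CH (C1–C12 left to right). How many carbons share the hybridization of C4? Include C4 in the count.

C4 is sp3 (only σ bonds).
C1: sp3 ✓
C2: sp
C3: sp
C4: sp3 ✓
C5: sp3 ✓
C6: sp
C7: sp
C8: sp3 ✓
C9: sp3 ✓
C10: sp3 ✓
C11: sp
C12: sp
6 carbons are sp3.

6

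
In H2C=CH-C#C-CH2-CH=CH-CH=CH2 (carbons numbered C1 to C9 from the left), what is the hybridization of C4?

C4 is sp: 2 σ bonds, plus two π bonds, 2 electron-density regions.

sp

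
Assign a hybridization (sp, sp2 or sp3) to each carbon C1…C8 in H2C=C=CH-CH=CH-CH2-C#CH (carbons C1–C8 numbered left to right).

C1 sp2, C2 sp, C3 sp2, C4 sp2, C5 sp2, C6 sp3, C7 sp, C8 sp

C1 — 3 σ bonds, plus one π bond. Steric number 3, so sp2.
C2 has 2 σ bonds, plus two π bonds: steric number 2 → sp.
C3 has 3 σ bonds, plus one π bond: steric number 3 → sp2.
C4 — 3 σ bonds, plus one π bond. Steric number 3, so sp2.
C5 carries 3 σ bonds, plus one π bond, giving a steric number of 3, so it is sp2.
C6: 4 σ bonds — 4 electron domains, sp3.
C7 — 2 σ bonds, plus two π bonds. Steric number 2, so sp.
C8 has 2 σ bonds, plus two π bonds: steric number 2 → sp.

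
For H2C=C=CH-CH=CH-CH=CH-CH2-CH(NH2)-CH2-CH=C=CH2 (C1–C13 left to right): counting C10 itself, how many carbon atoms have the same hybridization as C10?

3

C10 is sp3 (only σ bonds).
C1: sp2
C2: sp
C3: sp2
C4: sp2
C5: sp2
C6: sp2
C7: sp2
C8: sp3 ✓
C9: sp3 ✓
C10: sp3 ✓
C11: sp2
C12: sp
C13: sp2
3 carbons are sp3.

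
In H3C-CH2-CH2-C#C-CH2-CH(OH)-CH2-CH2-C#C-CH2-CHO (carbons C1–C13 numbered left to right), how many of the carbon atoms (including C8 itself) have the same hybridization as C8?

C8 is sp3 (only σ bonds).
C1: sp3 ✓
C2: sp3 ✓
C3: sp3 ✓
C4: sp
C5: sp
C6: sp3 ✓
C7: sp3 ✓
C8: sp3 ✓
C9: sp3 ✓
C10: sp
C11: sp
C12: sp3 ✓
C13: sp2
8 carbons are sp3.

8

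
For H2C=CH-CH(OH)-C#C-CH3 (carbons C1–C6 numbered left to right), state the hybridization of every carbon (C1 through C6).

C1 has 3 σ bonds, plus one π bond: steric number 3 → sp2.
C2 — 3 σ bonds, plus one π bond. Steric number 3, so sp2.
C3 — 4 σ bonds. Steric number 4, so sp3.
C4 has 2 σ bonds, plus two π bonds: steric number 2 → sp.
C5 is sp: 2 σ bonds, plus two π bonds, 2 electron-density regions.
C6 — 4 σ bonds. Steric number 4, so sp3.

C1 sp2, C2 sp2, C3 sp3, C4 sp, C5 sp, C6 sp3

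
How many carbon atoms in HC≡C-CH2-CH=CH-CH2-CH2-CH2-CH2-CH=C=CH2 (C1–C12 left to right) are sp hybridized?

3

C1: sp ✓
C2: sp ✓
C3: sp3
C4: sp2
C5: sp2
C6: sp3
C7: sp3
C8: sp3
C9: sp3
C10: sp2
C11: sp ✓
C12: sp2
C1, C2, C11 → 3 sp carbons.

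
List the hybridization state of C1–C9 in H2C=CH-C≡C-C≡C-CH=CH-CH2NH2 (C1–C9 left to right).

C1 (3 σ bonds, plus one π bond) has steric number 3: sp2.
C2 carries 3 σ bonds, plus one π bond, giving a steric number of 3, so it is sp2.
C3 carries 2 σ bonds, plus two π bonds, giving a steric number of 2, so it is sp.
C4: 2 σ bonds, plus two π bonds; 2 regions of electron density → sp.
C5 carries 2 σ bonds, plus two π bonds, giving a steric number of 2, so it is sp.
C6 has 2 σ bonds, plus two π bonds: steric number 2 → sp.
C7 (3 σ bonds, plus one π bond) has steric number 3: sp2.
C8 has 3 σ bonds, plus one π bond: steric number 3 → sp2.
C9 — 4 σ bonds. Steric number 4, so sp3.

C1 sp2, C2 sp2, C3 sp, C4 sp, C5 sp, C6 sp, C7 sp2, C8 sp2, C9 sp3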